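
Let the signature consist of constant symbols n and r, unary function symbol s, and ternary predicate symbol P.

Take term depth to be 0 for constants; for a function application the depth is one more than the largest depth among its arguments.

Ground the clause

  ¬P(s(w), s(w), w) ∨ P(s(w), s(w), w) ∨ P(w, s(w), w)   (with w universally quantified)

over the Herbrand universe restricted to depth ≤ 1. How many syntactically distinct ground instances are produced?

4

Ground terms of depth ≤ 1:
  Let N_k count ground terms of depth at most k. Each non-constant term of depth ≤ k is some function symbol applied to depth-≤(k−1) arguments, giving N_k = 2 + N_{k-1}.
  N_0 = 2
  N_1 = 2 + 2 = 4
  Explicitly: n, r, s(n), s(r).
So there are 4 ground terms available for substitution.
The clause has 1 distinct variable (w), which appears in the body. In the free term algebra distinct substitutions yield syntactically distinct ground instances.
Number of ground instances = 4.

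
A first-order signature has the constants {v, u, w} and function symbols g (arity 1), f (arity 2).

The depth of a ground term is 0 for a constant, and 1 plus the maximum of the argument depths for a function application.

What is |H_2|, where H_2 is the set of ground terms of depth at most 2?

Let N_k count ground terms of depth at most k. Each non-constant term of depth ≤ k is some function symbol applied to depth-≤(k−1) arguments, giving N_k = 3 + N_{k-1} + N_{k-1}^2.
N_0 = 3
N_1 = 3 + 3 + 3^2 = 15
N_2 = 3 + 15 + 15^2 = 243

243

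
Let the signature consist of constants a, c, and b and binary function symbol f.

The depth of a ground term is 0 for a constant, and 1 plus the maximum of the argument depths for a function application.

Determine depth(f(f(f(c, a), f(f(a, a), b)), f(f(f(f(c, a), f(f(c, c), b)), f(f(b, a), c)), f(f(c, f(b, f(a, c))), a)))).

depth(f(c, a)) = 1 + max(0, 0) = 1
depth(f(a, a)) = 1 + max(0, 0) = 1
depth(f(f(a, a), b)) = 1 + max(1, 0) = 2
depth(f(f(c, a), f(f(a, a), b))) = 1 + max(1, 2) = 3
depth(f(c, c)) = 1 + max(0, 0) = 1
depth(f(f(c, c), b)) = 1 + max(1, 0) = 2
depth(f(f(c, a), f(f(c, c), b))) = 1 + max(1, 2) = 3
depth(f(b, a)) = 1 + max(0, 0) = 1
depth(f(f(b, a), c)) = 1 + max(1, 0) = 2
depth(f(f(f(c, a), f(f(c, c), b)), f(f(b, a), c))) = 1 + max(3, 2) = 4
depth(f(a, c)) = 1 + max(0, 0) = 1
depth(f(b, f(a, c))) = 1 + max(0, 1) = 2
depth(f(c, f(b, f(a, c)))) = 1 + max(0, 2) = 3
depth(f(f(c, f(b, f(a, c))), a)) = 1 + max(3, 0) = 4
depth(f(f(f(f(c, a), f(f(c, c), b)), f(f(b, a), c)), f(f(c, f(b, f(a, c))), a))) = 1 + max(4, 4) = 5
depth(f(f(f(c, a), f(f(a, a), b)), f(f(f(f(c, a), f(f(c, c), b)), f(f(b, a), c)), f(f(c, f(b, f(a, c))), a)))) = 1 + max(3, 5) = 6

6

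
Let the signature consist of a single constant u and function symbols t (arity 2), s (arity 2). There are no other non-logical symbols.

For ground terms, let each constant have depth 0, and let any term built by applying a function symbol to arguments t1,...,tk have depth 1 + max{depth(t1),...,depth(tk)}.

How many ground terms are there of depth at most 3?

723

If N_k denotes the number of depth-≤k ground terms, the 1 constant gives N_0 = 1, and each function symbol of arity r contributes N_{k-1}^r new terms at level k: N_k = 1 + N_{k-1}^2 + N_{k-1}^2.
N_0 = 1
N_1 = 1 + 1^2 + 1^2 = 3
N_2 = 1 + 3^2 + 3^2 = 19
N_3 = 1 + 19^2 + 19^2 = 723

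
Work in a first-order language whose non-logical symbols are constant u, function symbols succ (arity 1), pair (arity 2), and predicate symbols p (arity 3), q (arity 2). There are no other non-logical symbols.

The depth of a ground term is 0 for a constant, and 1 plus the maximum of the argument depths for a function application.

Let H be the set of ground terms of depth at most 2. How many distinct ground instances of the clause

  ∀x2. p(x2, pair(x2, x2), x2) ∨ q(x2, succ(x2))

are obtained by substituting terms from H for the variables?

13

Ground terms of depth ≤ 2:
  Count level by level. With function symbols succ/1, pair/2, the terms of depth ≤ k are the 1 constant together with each function applied to depth-≤(k−1) tuples, so N_k = 1 + N_{k-1} + N_{k-1}^2.
  N_0 = 1
  N_1 = 1 + 1 + 1^2 = 3
  N_2 = 1 + 3 + 3^2 = 13
So there are 13 ground terms available for substitution.
There is 1 variable to instantiate (x2),  occurring in at least one literal, so different choices give different ground instances.
Number of ground instances = 13.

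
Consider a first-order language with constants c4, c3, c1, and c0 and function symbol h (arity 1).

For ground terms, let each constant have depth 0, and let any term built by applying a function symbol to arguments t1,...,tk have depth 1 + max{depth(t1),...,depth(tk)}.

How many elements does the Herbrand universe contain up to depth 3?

Let N_k = |{terms of depth ≤ k}|. Then N_0 = 4 and N_k = 4 + N_{k-1} for k ≥ 1 (one summand per function symbol, arity giving the exponent).
N_0 = 4
N_1 = 4 + 4 = 8
N_2 = 4 + 8 = 12
N_3 = 4 + 12 = 16

16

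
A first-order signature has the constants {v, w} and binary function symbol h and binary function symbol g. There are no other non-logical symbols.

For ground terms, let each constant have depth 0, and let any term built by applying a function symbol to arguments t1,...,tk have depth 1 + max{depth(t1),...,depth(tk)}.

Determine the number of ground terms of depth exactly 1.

Count level by level. With function symbols h/2, g/2, the terms of depth ≤ k are the 2 constants together with each function applied to depth-≤(k−1) tuples, so N_k = 2 + N_{k-1}^2 + N_{k-1}^2.
N_0 = 2
N_1 = 2 + 2^2 + 2^2 = 10
Terms of depth exactly 1: N_1 − N_0 = 10 − 2 = 8.

8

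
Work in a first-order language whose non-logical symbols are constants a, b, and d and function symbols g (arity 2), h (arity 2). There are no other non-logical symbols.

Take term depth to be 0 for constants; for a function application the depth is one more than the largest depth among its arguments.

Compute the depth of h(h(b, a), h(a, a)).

2

depth(h(b, a)) = 1 + max(0, 0) = 1
depth(h(a, a)) = 1 + max(0, 0) = 1
depth(h(h(b, a), h(a, a))) = 1 + max(1, 1) = 2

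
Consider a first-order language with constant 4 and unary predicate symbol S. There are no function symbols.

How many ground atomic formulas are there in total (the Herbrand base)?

With no function symbols, the Herbrand universe is just the 1 constant.
Ground atoms per predicate: S: 1.
Herbrand base size = 1 = 1.

1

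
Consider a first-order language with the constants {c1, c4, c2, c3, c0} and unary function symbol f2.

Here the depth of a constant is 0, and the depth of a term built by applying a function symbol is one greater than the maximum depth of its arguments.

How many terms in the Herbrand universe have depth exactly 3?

5

If N_k denotes the number of depth-≤k ground terms, the 5 constants give N_0 = 5, and each function symbol of arity r contributes N_{k-1}^r new terms at level k: N_k = 5 + N_{k-1}.
N_0 = 5
N_1 = 5 + 5 = 10
N_2 = 5 + 10 = 15
N_3 = 5 + 15 = 20
Terms of depth exactly 3: N_3 − N_2 = 20 − 15 = 5.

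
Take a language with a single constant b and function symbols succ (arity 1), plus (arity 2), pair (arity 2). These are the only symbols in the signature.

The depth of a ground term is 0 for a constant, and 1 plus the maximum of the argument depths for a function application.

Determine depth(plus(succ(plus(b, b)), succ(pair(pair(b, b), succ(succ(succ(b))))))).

depth(plus(b, b)) = 1 + max(0, 0) = 1
depth(succ(plus(b, b))) = 1 + depth(plus(b, b)) = 1 + 1 = 2
depth(pair(b, b)) = 1 + max(0, 0) = 1
depth(succ(b)) = 1 + depth(b) = 1 + 0 = 1
depth(succ(succ(b))) = 1 + depth(succ(b)) = 1 + 1 = 2
depth(succ(succ(succ(b)))) = 1 + depth(succ(succ(b))) = 1 + 2 = 3
depth(pair(pair(b, b), succ(succ(succ(b))))) = 1 + max(1, 3) = 4
depth(succ(pair(pair(b, b), succ(succ(succ(b)))))) = 1 + depth(pair(pair(b, b), succ(succ(succ(b))))) = 1 + 4 = 5
depth(plus(succ(plus(b, b)), succ(pair(pair(b, b), succ(succ(succ(b))))))) = 1 + max(2, 5) = 6

6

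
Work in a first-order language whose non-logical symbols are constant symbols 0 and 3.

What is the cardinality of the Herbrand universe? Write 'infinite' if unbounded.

2

There are no function symbols, so every ground term is one of the 2 constants.
The Herbrand universe is {0, 3}, which is finite with 2 elements.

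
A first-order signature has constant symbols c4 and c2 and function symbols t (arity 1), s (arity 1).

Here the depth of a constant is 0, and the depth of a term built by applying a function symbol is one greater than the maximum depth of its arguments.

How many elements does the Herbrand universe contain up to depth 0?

If N_k denotes the number of depth-≤k ground terms, the 2 constants give N_0 = 2, and each function symbol of arity r contributes N_{k-1}^r new terms at level k: N_k = 2 + N_{k-1} + N_{k-1}.
N_0 = 2

2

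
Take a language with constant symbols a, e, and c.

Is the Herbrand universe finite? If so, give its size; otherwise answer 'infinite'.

There are no function symbols, so every ground term is one of the 3 constants.
The Herbrand universe is {a, e, c}, which is finite with 3 elements.

3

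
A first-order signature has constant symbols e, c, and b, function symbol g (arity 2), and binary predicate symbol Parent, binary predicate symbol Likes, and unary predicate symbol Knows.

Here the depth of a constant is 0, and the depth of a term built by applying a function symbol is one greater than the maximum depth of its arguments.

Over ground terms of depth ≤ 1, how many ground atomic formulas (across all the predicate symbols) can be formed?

300

First count ground terms of depth ≤ 1.
Let N_k = |{terms of depth ≤ k}|. Then N_0 = 3 and N_k = 3 + N_{k-1}^2 for k ≥ 1 (one summand per function symbol, arity giving the exponent).
N_0 = 3
N_1 = 3 + 3^2 = 12
Explicitly: e, c, b, g(e, e), g(e, c), g(e, b), g(c, e), g(c, c), g(c, b), g(b, e), g(b, c), g(b, b).
So |H| = 12.
Each predicate of arity r yields |H|^r ground atoms (one per choice of an r-tuple from H):
  Parent: 12^2 = 144;  Likes: 12^2 = 144;  Knows: 12
Total ground atoms: 144 + 144 + 12 = 300.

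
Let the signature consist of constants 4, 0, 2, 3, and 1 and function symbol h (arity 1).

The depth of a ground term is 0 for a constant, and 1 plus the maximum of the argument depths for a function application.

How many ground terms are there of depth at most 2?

Let N_k = |{terms of depth ≤ k}|. Then N_0 = 5 and N_k = 5 + N_{k-1} for k ≥ 1 (one summand per function symbol, arity giving the exponent).
N_0 = 5
N_1 = 5 + 5 = 10
N_2 = 5 + 10 = 15

15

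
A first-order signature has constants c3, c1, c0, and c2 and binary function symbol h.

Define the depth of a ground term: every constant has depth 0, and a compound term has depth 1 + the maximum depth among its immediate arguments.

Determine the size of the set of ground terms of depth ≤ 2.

If N_k denotes the number of depth-≤k ground terms, the 4 constants give N_0 = 4, and each function symbol of arity r contributes N_{k-1}^r new terms at level k: N_k = 4 + N_{k-1}^2.
N_0 = 4
N_1 = 4 + 4^2 = 20
N_2 = 4 + 20^2 = 404

404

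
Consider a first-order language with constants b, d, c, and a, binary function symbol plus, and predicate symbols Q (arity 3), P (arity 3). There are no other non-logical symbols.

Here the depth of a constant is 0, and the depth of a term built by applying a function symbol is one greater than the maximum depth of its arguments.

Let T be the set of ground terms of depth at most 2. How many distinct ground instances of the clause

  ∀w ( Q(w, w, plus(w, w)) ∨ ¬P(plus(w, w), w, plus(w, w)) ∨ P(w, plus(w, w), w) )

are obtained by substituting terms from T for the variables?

Ground terms of depth ≤ 2:
  Write N_k for the number of ground terms of depth ≤ k. A term of depth ≤ k is either a constant or a function symbol applied to arguments of depth ≤ k−1, so N_k = 4 + N_{k-1}^2.
  N_0 = 4
  N_1 = 4 + 4^2 = 20
  N_2 = 4 + 20^2 = 404
So there are 404 ground terms available for substitution.
The body mentions the single quantified variable w; since ground terms form a free algebra, no two substitutions collapse to the same formula.
Number of ground instances = 404.

404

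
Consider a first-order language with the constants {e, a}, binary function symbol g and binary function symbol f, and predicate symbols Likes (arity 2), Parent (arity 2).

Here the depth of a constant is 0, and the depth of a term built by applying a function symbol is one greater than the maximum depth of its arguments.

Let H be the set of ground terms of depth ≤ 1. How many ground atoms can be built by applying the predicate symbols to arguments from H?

200

First count ground terms of depth ≤ 1.
Let N_k = |{terms of depth ≤ k}|. Then N_0 = 2 and N_k = 2 + N_{k-1}^2 + N_{k-1}^2 for k ≥ 1 (one summand per function symbol, arity giving the exponent).
N_0 = 2
N_1 = 2 + 2^2 + 2^2 = 10
So |H| = 10.
A ground atom is a predicate applied to a tuple of terms from H, so the count is the sum over predicates of |H|^arity:
  Likes: 10^2 = 100;  Parent: 10^2 = 100
Total ground atoms: 100 + 100 = 200.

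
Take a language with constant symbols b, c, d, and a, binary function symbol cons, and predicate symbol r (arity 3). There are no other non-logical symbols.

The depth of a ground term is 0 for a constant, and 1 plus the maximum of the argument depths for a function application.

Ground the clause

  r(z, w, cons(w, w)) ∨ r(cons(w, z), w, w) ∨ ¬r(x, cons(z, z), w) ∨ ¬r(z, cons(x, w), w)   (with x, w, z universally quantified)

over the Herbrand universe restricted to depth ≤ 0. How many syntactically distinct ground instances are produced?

64

Ground terms of depth ≤ 0:
  Write N_k for the number of ground terms of depth ≤ k. A term of depth ≤ k is either a constant or a function symbol applied to arguments of depth ≤ k−1, so N_k = 4 + N_{k-1}^2.
  N_0 = 4
So there are 4 ground terms available for substitution.
The clause has 3 distinct variables (x, w, z), each appearing in the body. In the free term algebra distinct substitutions yield syntactically distinct ground instances.
Number of ground instances = 4^3 = 64.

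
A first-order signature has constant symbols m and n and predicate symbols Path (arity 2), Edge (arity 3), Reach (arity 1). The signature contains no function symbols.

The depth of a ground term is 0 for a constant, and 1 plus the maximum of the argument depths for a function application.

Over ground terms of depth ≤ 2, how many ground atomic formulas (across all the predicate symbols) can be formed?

14

First count ground terms of depth ≤ 2.
With no function symbols every ground term is a constant, so there are exactly 2 ground terms at every depth bound.
N_0 = 2
N_1 = 2
N_2 = 2
So |H| = 2.
For each predicate symbol, the number of ground atoms is |H| raised to its arity; summing:
  Path: 2^2 = 4;  Edge: 2^3 = 8;  Reach: 2
Total ground atoms: 4 + 8 + 2 = 14.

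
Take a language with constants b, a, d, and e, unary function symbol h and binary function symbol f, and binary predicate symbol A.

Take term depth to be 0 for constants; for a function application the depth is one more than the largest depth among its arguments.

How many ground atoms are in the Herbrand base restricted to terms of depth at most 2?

364816

First count ground terms of depth ≤ 2.
Let N_k = |{terms of depth ≤ k}|. Then N_0 = 4 and N_k = 4 + N_{k-1} + N_{k-1}^2 for k ≥ 1 (one summand per function symbol, arity giving the exponent).
N_0 = 4
N_1 = 4 + 4 + 4^2 = 24
N_2 = 4 + 24 + 24^2 = 604
So |H| = 604.
Each predicate of arity r yields |H|^r ground atoms (one per choice of an r-tuple from H):
  A: 604^2 = 364816
Total ground atoms: 364816.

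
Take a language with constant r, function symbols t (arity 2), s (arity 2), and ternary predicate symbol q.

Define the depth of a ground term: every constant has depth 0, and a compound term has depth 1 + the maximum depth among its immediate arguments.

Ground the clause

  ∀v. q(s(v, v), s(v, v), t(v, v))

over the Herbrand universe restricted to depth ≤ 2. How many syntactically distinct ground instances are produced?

19

Ground terms of depth ≤ 2:
  Write N_k for the number of ground terms of depth ≤ k. A term of depth ≤ k is either a constant or a function symbol applied to arguments of depth ≤ k−1, so N_k = 1 + N_{k-1}^2 + N_{k-1}^2.
  N_0 = 1
  N_1 = 1 + 1^2 + 1^2 = 3
  N_2 = 1 + 3^2 + 3^2 = 19
So there are 19 ground terms available for substitution.
The variable v ranges independently over the available ground terms, and distinct assignments produce distinct instances.
Number of ground instances = 19.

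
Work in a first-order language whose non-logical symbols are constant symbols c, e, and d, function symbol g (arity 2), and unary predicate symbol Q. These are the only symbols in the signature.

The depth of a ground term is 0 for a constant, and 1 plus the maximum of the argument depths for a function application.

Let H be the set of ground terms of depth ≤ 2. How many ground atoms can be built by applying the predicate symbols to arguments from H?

147

First count ground terms of depth ≤ 2.
Let N_k count ground terms of depth at most k. Each non-constant term of depth ≤ k is some function symbol applied to depth-≤(k−1) arguments, giving N_k = 3 + N_{k-1}^2.
N_0 = 3
N_1 = 3 + 3^2 = 12
N_2 = 3 + 12^2 = 147
So |H| = 147.
Each predicate of arity r yields |H|^r ground atoms (one per choice of an r-tuple from H):
  Q: 147
Total ground atoms: 147.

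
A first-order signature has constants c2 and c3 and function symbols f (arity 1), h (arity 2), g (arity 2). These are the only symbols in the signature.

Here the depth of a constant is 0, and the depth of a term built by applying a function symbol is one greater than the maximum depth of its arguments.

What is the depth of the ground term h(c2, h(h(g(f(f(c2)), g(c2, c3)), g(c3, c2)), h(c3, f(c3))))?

6

depth(f(c2)) = 1 + depth(c2) = 1 + 0 = 1
depth(f(f(c2))) = 1 + depth(f(c2)) = 1 + 1 = 2
depth(g(c2, c3)) = 1 + max(0, 0) = 1
depth(g(f(f(c2)), g(c2, c3))) = 1 + max(2, 1) = 3
depth(g(c3, c2)) = 1 + max(0, 0) = 1
depth(h(g(f(f(c2)), g(c2, c3)), g(c3, c2))) = 1 + max(3, 1) = 4
depth(f(c3)) = 1 + depth(c3) = 1 + 0 = 1
depth(h(c3, f(c3))) = 1 + max(0, 1) = 2
depth(h(h(g(f(f(c2)), g(c2, c3)), g(c3, c2)), h(c3, f(c3)))) = 1 + max(4, 2) = 5
depth(h(c2, h(h(g(f(f(c2)), g(c2, c3)), g(c3, c2)), h(c3, f(c3))))) = 1 + max(0, 5) = 6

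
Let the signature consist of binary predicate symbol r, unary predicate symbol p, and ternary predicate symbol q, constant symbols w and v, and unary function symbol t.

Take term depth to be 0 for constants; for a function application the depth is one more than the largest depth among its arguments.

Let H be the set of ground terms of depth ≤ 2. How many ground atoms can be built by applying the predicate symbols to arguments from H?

First count ground terms of depth ≤ 2.
Write N_k for the number of ground terms of depth ≤ k. A term of depth ≤ k is either a constant or a function symbol applied to arguments of depth ≤ k−1, so N_k = 2 + N_{k-1}.
N_0 = 2
N_1 = 2 + 2 = 4
N_2 = 2 + 4 = 6
So |H| = 6.
Ground atoms are formed by filling each argument slot of a predicate with a term from H, so an r-ary predicate gives |H|^r atoms:
  r: 6^2 = 36;  p: 6;  q: 6^3 = 216
Total ground atoms: 36 + 6 + 216 = 258.

258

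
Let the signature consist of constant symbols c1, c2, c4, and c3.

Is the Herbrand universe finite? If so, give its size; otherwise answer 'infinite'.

4

There are no function symbols, so every ground term is one of the 4 constants.
The Herbrand universe is {c1, c2, c4, c3}, which is finite with 4 elements.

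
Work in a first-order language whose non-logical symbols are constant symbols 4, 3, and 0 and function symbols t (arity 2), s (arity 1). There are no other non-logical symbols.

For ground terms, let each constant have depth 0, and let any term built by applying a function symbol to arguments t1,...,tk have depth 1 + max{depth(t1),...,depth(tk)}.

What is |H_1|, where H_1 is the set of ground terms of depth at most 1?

15

Write N_k for the number of ground terms of depth ≤ k. A term of depth ≤ k is either a constant or a function symbol applied to arguments of depth ≤ k−1, so N_k = 3 + N_{k-1}^2 + N_{k-1}.
N_0 = 3
N_1 = 3 + 3^2 + 3 = 15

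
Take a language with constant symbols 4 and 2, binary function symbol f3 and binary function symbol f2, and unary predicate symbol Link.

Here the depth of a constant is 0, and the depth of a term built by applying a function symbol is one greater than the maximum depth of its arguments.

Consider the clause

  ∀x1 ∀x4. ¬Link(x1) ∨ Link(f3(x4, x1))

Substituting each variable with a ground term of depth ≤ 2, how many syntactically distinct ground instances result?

40804

Ground terms of depth ≤ 2:
  Let N_k = |{terms of depth ≤ k}|. Then N_0 = 2 and N_k = 2 + N_{k-1}^2 + N_{k-1}^2 for k ≥ 1 (one summand per function symbol, arity giving the exponent).
  N_0 = 2
  N_1 = 2 + 2^2 + 2^2 = 10
  N_2 = 2 + 10^2 + 10^2 = 202
So there are 202 ground terms available for substitution.
The clause has 2 distinct variables (x1, x4), each appearing in the body. In the free term algebra distinct substitutions yield syntactically distinct ground instances.
Number of ground instances = 202^2 = 40804.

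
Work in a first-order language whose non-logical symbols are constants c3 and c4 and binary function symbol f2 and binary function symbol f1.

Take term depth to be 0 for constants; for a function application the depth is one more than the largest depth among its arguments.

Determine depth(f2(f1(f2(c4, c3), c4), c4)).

3

depth(f2(c4, c3)) = 1 + max(0, 0) = 1
depth(f1(f2(c4, c3), c4)) = 1 + max(1, 0) = 2
depth(f2(f1(f2(c4, c3), c4), c4)) = 1 + max(2, 0) = 3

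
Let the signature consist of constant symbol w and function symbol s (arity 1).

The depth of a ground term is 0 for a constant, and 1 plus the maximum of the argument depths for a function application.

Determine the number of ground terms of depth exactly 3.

1

Let N_k = |{terms of depth ≤ k}|. Then N_0 = 1 and N_k = 1 + N_{k-1} for k ≥ 1 (one summand per function symbol, arity giving the exponent).
N_0 = 1
N_1 = 1 + 1 = 2
N_2 = 1 + 2 = 3
N_3 = 1 + 3 = 4
Terms of depth exactly 3: N_3 − N_2 = 4 − 3 = 1.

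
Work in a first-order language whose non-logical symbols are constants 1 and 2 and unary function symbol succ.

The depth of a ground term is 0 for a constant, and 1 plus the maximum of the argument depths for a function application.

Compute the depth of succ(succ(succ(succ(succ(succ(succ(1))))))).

depth(succ(1)) = 1 + depth(1) = 1 + 0 = 1
depth(succ(succ(1))) = 1 + depth(succ(1)) = 1 + 1 = 2
depth(succ(succ(succ(1)))) = 1 + depth(succ(succ(1))) = 1 + 2 = 3
depth(succ(succ(succ(succ(1))))) = 1 + depth(succ(succ(succ(1)))) = 1 + 3 = 4
depth(succ(succ(succ(succ(succ(1)))))) = 1 + depth(succ(succ(succ(succ(1))))) = 1 + 4 = 5
depth(succ(succ(succ(succ(succ(succ(1))))))) = 1 + depth(succ(succ(succ(succ(succ(1)))))) = 1 + 5 = 6
depth(succ(succ(succ(succ(succ(succ(succ(1)))))))) = 1 + depth(succ(succ(succ(succ(succ(succ(1))))))) = 1 + 6 = 7

7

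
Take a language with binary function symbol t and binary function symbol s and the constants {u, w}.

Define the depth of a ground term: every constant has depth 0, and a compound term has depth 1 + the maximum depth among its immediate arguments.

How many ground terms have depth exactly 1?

8

Write N_k for the number of ground terms of depth ≤ k. A term of depth ≤ k is either a constant or a function symbol applied to arguments of depth ≤ k−1, so N_k = 2 + N_{k-1}^2 + N_{k-1}^2.
N_0 = 2
N_1 = 2 + 2^2 + 2^2 = 10
Terms of depth exactly 1: N_1 − N_0 = 10 − 2 = 8.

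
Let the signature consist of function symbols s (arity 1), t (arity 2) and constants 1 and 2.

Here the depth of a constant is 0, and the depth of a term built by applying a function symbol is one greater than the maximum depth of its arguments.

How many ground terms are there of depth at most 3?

5552

Count level by level. With function symbols s/1, t/2, the terms of depth ≤ k are the 2 constants together with each function applied to depth-≤(k−1) tuples, so N_k = 2 + N_{k-1} + N_{k-1}^2.
N_0 = 2
N_1 = 2 + 2 + 2^2 = 8
N_2 = 2 + 8 + 8^2 = 74
N_3 = 2 + 74 + 74^2 = 5552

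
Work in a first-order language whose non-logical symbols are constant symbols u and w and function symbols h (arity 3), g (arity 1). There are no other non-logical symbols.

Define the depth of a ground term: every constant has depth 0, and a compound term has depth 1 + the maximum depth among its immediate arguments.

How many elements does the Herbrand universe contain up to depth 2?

1742

If N_k denotes the number of depth-≤k ground terms, the 2 constants give N_0 = 2, and each function symbol of arity r contributes N_{k-1}^r new terms at level k: N_k = 2 + N_{k-1}^3 + N_{k-1}.
N_0 = 2
N_1 = 2 + 2^3 + 2 = 12
N_2 = 2 + 12^3 + 12 = 1742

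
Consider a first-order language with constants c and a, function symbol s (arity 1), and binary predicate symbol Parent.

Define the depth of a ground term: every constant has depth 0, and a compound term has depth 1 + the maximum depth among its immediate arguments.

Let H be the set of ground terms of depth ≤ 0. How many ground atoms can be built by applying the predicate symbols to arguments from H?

First count ground terms of depth ≤ 0.
Let N_k count ground terms of depth at most k. Each non-constant term of depth ≤ k is some function symbol applied to depth-≤(k−1) arguments, giving N_k = 2 + N_{k-1}.
N_0 = 2
Explicitly: c, a.
So |H| = 2.
Each predicate of arity r yields |H|^r ground atoms (one per choice of an r-tuple from H):
  Parent: 2^2 = 4
Total ground atoms: 4.

4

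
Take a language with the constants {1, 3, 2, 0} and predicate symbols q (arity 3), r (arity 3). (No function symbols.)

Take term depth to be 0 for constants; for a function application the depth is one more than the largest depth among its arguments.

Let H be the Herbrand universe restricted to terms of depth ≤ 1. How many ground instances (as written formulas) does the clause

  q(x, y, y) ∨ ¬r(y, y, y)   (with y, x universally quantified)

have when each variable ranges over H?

16

Ground terms of depth ≤ 1:
  With no function symbols every ground term is a constant, so there are exactly 4 ground terms at every depth bound.
  N_0 = 4
  N_1 = 4
  Explicitly: 1, 3, 2, 0.
So there are 4 ground terms available for substitution.
The body mentions every one of the 2 quantified variables; since ground terms form a free algebra, no two substitutions collapse to the same formula.
Number of ground instances = 4^2 = 16.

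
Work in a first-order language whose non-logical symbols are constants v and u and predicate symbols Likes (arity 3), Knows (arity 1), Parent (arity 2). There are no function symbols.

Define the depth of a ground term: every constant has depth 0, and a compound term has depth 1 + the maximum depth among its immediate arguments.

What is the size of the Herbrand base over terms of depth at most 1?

First count ground terms of depth ≤ 1.
With no function symbols every ground term is a constant, so there are exactly 2 ground terms at every depth bound.
N_0 = 2
N_1 = 2
So |H| = 2.
Each predicate of arity r yields |H|^r ground atoms (one per choice of an r-tuple from H):
  Likes: 2^3 = 8;  Knows: 2;  Parent: 2^2 = 4
Total ground atoms: 8 + 2 + 4 = 14.

14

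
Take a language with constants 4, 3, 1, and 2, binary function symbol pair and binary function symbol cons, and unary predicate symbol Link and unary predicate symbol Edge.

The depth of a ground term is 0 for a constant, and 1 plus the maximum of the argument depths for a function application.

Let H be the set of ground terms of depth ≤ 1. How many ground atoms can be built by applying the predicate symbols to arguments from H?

First count ground terms of depth ≤ 1.
Let N_k count ground terms of depth at most k. Each non-constant term of depth ≤ k is some function symbol applied to depth-≤(k−1) arguments, giving N_k = 4 + N_{k-1}^2 + N_{k-1}^2.
N_0 = 4
N_1 = 4 + 4^2 + 4^2 = 36
So |H| = 36.
Ground atoms are formed by filling each argument slot of a predicate with a term from H, so an r-ary predicate gives |H|^r atoms:
  Link: 36;  Edge: 36
Total ground atoms: 36 + 36 = 72.

72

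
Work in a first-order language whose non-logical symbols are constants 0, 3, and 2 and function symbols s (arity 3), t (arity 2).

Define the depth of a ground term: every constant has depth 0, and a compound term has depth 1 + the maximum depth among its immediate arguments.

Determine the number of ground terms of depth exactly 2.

60804

If N_k denotes the number of depth-≤k ground terms, the 3 constants give N_0 = 3, and each function symbol of arity r contributes N_{k-1}^r new terms at level k: N_k = 3 + N_{k-1}^3 + N_{k-1}^2.
N_0 = 3
N_1 = 3 + 3^3 + 3^2 = 39
N_2 = 3 + 39^3 + 39^2 = 60843
Terms of depth exactly 2: N_2 − N_1 = 60843 − 39 = 60804.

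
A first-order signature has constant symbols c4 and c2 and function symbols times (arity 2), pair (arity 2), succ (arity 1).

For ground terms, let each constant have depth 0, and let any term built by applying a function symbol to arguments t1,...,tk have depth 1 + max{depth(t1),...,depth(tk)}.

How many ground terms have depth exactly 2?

290

If N_k denotes the number of depth-≤k ground terms, the 2 constants give N_0 = 2, and each function symbol of arity r contributes N_{k-1}^r new terms at level k: N_k = 2 + N_{k-1}^2 + N_{k-1}^2 + N_{k-1}.
N_0 = 2
N_1 = 2 + 2^2 + 2^2 + 2 = 12
N_2 = 2 + 12^2 + 12^2 + 12 = 302
Terms of depth exactly 2: N_2 − N_1 = 302 − 12 = 290.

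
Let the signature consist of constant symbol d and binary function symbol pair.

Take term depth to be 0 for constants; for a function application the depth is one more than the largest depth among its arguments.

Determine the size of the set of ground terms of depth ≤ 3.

Let N_k count ground terms of depth at most k. Each non-constant term of depth ≤ k is some function symbol applied to depth-≤(k−1) arguments, giving N_k = 1 + N_{k-1}^2.
N_0 = 1
N_1 = 1 + 1^2 = 2
N_2 = 1 + 2^2 = 5
N_3 = 1 + 5^2 = 26

26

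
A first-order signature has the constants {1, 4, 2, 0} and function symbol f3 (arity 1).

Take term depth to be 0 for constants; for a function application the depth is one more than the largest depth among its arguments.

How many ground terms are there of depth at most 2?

12

Let N_k count ground terms of depth at most k. Each non-constant term of depth ≤ k is some function symbol applied to depth-≤(k−1) arguments, giving N_k = 4 + N_{k-1}.
N_0 = 4
N_1 = 4 + 4 = 8
N_2 = 4 + 8 = 12
Explicitly: 1, 4, 2, 0, f3(1), f3(4), f3(2), f3(0), f3(f3(1)), f3(f3(4)), f3(f3(2)), f3(f3(0)).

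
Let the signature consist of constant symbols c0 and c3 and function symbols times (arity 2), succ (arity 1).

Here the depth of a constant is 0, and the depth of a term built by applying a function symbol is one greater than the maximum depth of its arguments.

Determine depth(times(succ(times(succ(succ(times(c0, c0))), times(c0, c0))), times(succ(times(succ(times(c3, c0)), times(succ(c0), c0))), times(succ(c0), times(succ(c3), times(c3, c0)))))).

6

depth(times(c0, c0)) = 1 + max(0, 0) = 1
depth(succ(times(c0, c0))) = 1 + depth(times(c0, c0)) = 1 + 1 = 2
depth(succ(succ(times(c0, c0)))) = 1 + depth(succ(times(c0, c0))) = 1 + 2 = 3
depth(times(succ(succ(times(c0, c0))), times(c0, c0))) = 1 + max(3, 1) = 4
depth(succ(times(succ(succ(times(c0, c0))), times(c0, c0)))) = 1 + depth(times(succ(succ(times(c0, c0))), times(c0, c0))) = 1 + 4 = 5
depth(times(c3, c0)) = 1 + max(0, 0) = 1
depth(succ(times(c3, c0))) = 1 + depth(times(c3, c0)) = 1 + 1 = 2
depth(succ(c0)) = 1 + depth(c0) = 1 + 0 = 1
depth(times(succ(c0), c0)) = 1 + max(1, 0) = 2
depth(times(succ(times(c3, c0)), times(succ(c0), c0))) = 1 + max(2, 2) = 3
depth(succ(times(succ(times(c3, c0)), times(succ(c0), c0)))) = 1 + depth(times(succ(times(c3, c0)), times(succ(c0), c0))) = 1 + 3 = 4
depth(succ(c3)) = 1 + depth(c3) = 1 + 0 = 1
depth(times(succ(c3), times(c3, c0))) = 1 + max(1, 1) = 2
depth(times(succ(c0), times(succ(c3), times(c3, c0)))) = 1 + max(1, 2) = 3
depth(times(succ(times(succ(times(c3, c0)), times(succ(c0), c0))), times(succ(c0), times(succ(c3), times(c3, c0))))) = 1 + max(4, 3) = 5
depth(times(succ(times(succ(succ(times(c0, c0))), times(c0, c0))), times(succ(times(succ(times(c3, c0)), times(succ(c0), c0))), times(succ(c0), times(succ(c3), times(c3, c0)))))) = 1 + max(5, 5) = 6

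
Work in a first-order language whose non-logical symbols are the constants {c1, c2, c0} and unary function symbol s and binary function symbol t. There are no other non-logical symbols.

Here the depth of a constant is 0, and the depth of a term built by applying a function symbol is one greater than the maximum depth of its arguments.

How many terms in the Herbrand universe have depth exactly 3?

Let N_k = |{terms of depth ≤ k}|. Then N_0 = 3 and N_k = 3 + N_{k-1} + N_{k-1}^2 for k ≥ 1 (one summand per function symbol, arity giving the exponent).
N_0 = 3
N_1 = 3 + 3 + 3^2 = 15
N_2 = 3 + 15 + 15^2 = 243
N_3 = 3 + 243 + 243^2 = 59295
Terms of depth exactly 3: N_3 − N_2 = 59295 − 243 = 59052.

59052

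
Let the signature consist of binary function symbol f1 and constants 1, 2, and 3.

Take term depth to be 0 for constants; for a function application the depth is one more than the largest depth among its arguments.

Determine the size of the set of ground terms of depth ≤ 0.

Count level by level. With function symbols f1/2, the terms of depth ≤ k are the 3 constants together with each function applied to depth-≤(k−1) tuples, so N_k = 3 + N_{k-1}^2.
N_0 = 3

3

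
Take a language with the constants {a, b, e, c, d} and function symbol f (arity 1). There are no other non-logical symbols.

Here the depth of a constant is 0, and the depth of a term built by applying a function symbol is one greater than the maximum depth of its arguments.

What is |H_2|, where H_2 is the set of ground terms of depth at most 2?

15

If N_k denotes the number of depth-≤k ground terms, the 5 constants give N_0 = 5, and each function symbol of arity r contributes N_{k-1}^r new terms at level k: N_k = 5 + N_{k-1}.
N_0 = 5
N_1 = 5 + 5 = 10
N_2 = 5 + 10 = 15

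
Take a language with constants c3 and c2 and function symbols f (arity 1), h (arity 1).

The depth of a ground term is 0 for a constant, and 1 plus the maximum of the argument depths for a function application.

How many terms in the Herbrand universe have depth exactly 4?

32

Let N_k count ground terms of depth at most k. Each non-constant term of depth ≤ k is some function symbol applied to depth-≤(k−1) arguments, giving N_k = 2 + N_{k-1} + N_{k-1}.
N_0 = 2
N_1 = 2 + 2 + 2 = 6
N_2 = 2 + 6 + 6 = 14
N_3 = 2 + 14 + 14 = 30
N_4 = 2 + 30 + 30 = 62
Terms of depth exactly 4: N_4 − N_3 = 62 − 30 = 32.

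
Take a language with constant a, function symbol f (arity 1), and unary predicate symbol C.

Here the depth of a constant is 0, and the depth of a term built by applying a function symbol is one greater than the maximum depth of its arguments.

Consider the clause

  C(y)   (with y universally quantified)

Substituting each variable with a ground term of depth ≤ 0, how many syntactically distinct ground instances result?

Ground terms of depth ≤ 0:
  Let N_k count ground terms of depth at most k. Each non-constant term of depth ≤ k is some function symbol applied to depth-≤(k−1) arguments, giving N_k = 1 + N_{k-1}.
  N_0 = 1
So there is exactly 1 ground term available for substitution.
The clause has 1 distinct variable (y), which appears in the body. In the free term algebra distinct substitutions yield syntactically distinct ground instances.
Number of ground instances = 1.

1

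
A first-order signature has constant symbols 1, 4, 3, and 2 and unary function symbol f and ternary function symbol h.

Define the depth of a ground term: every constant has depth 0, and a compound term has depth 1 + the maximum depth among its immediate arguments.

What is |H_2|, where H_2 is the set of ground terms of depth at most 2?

Write N_k for the number of ground terms of depth ≤ k. A term of depth ≤ k is either a constant or a function symbol applied to arguments of depth ≤ k−1, so N_k = 4 + N_{k-1} + N_{k-1}^3.
N_0 = 4
N_1 = 4 + 4 + 4^3 = 72
N_2 = 4 + 72 + 72^3 = 373324

373324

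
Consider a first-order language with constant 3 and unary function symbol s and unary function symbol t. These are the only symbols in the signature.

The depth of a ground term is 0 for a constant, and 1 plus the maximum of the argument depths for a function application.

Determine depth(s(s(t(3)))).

depth(t(3)) = 1 + depth(3) = 1 + 0 = 1
depth(s(t(3))) = 1 + depth(t(3)) = 1 + 1 = 2
depth(s(s(t(3)))) = 1 + depth(s(t(3))) = 1 + 2 = 3

3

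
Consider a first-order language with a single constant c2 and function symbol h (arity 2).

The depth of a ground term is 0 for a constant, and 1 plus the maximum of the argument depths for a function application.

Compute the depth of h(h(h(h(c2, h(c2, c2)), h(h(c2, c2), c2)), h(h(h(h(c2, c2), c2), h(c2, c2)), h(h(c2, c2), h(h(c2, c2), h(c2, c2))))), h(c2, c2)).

depth(h(c2, c2)) = 1 + max(0, 0) = 1
depth(h(c2, h(c2, c2))) = 1 + max(0, 1) = 2
depth(h(h(c2, c2), c2)) = 1 + max(1, 0) = 2
depth(h(h(c2, h(c2, c2)), h(h(c2, c2), c2))) = 1 + max(2, 2) = 3
depth(h(h(h(c2, c2), c2), h(c2, c2))) = 1 + max(2, 1) = 3
depth(h(h(c2, c2), h(c2, c2))) = 1 + max(1, 1) = 2
depth(h(h(c2, c2), h(h(c2, c2), h(c2, c2)))) = 1 + max(1, 2) = 3
depth(h(h(h(h(c2, c2), c2), h(c2, c2)), h(h(c2, c2), h(h(c2, c2), h(c2, c2))))) = 1 + max(3, 3) = 4
depth(h(h(h(c2, h(c2, c2)), h(h(c2, c2), c2)), h(h(h(h(c2, c2), c2), h(c2, c2)), h(h(c2, c2), h(h(c2, c2), h(c2, c2)))))) = 1 + max(3, 4) = 5
depth(h(h(h(h(c2, h(c2, c2)), h(h(c2, c2), c2)), h(h(h(h(c2, c2), c2), h(c2, c2)), h(h(c2, c2), h(h(c2, c2), h(c2, c2))))), h(c2, c2))) = 1 + max(5, 1) = 6

6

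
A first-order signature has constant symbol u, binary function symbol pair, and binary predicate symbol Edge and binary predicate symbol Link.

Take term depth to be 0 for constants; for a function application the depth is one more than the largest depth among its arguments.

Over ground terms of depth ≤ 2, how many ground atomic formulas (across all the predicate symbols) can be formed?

50

First count ground terms of depth ≤ 2.
Write N_k for the number of ground terms of depth ≤ k. A term of depth ≤ k is either a constant or a function symbol applied to arguments of depth ≤ k−1, so N_k = 1 + N_{k-1}^2.
N_0 = 1
N_1 = 1 + 1^2 = 2
N_2 = 1 + 2^2 = 5
So |H| = 5.
A ground atom is a predicate applied to a tuple of terms from H, so the count is the sum over predicates of |H|^arity:
  Edge: 5^2 = 25;  Link: 5^2 = 25
Total ground atoms: 25 + 25 = 50.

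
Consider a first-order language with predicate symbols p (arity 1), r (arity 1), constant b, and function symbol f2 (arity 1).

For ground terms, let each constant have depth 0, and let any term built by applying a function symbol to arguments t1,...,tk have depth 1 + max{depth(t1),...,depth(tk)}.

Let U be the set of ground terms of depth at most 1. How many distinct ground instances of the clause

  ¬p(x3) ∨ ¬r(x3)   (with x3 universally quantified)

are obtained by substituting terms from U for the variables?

Ground terms of depth ≤ 1:
  Let N_k = |{terms of depth ≤ k}|. Then N_0 = 1 and N_k = 1 + N_{k-1} for k ≥ 1 (one summand per function symbol, arity giving the exponent).
  N_0 = 1
  N_1 = 1 + 1 = 2
So there are 2 ground terms available for substitution.
The variable x3 ranges independently over the available ground terms, and distinct assignments produce distinct instances.
Number of ground instances = 2.

2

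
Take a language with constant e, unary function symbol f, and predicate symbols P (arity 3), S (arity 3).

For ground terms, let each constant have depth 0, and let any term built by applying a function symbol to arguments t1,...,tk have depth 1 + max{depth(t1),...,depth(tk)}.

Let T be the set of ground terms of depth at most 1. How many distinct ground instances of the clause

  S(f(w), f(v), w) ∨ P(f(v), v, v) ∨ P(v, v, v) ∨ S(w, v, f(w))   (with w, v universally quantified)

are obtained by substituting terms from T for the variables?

Ground terms of depth ≤ 1:
  Let N_k = |{terms of depth ≤ k}|. Then N_0 = 1 and N_k = 1 + N_{k-1} for k ≥ 1 (one summand per function symbol, arity giving the exponent).
  N_0 = 1
  N_1 = 1 + 1 = 2
  Explicitly: e, f(e).
So there are 2 ground terms available for substitution.
The clause has 2 distinct variables (w, v), each appearing in the body. In the free term algebra distinct substitutions yield syntactically distinct ground instances.
Number of ground instances = 2^2 = 4.

4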